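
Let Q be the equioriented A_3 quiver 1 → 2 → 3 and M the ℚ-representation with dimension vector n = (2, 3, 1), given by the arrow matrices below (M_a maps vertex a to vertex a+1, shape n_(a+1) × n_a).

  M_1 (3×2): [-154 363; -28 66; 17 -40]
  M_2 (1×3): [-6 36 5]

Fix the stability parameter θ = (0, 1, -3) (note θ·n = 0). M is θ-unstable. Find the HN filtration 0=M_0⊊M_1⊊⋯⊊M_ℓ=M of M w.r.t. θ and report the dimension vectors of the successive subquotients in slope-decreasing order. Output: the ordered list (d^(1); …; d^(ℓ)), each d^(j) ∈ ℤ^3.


Barcode: M ≅ I[1,2], I[1,3], I[2,2]. HN layers by μ_θ (3 steps, strictly decreasing):
  μ^(1)=1; μ^(2)=0; μ^(3)=-2/3

((0, 2, 0); (1, 0, 0); (1, 1, 1))


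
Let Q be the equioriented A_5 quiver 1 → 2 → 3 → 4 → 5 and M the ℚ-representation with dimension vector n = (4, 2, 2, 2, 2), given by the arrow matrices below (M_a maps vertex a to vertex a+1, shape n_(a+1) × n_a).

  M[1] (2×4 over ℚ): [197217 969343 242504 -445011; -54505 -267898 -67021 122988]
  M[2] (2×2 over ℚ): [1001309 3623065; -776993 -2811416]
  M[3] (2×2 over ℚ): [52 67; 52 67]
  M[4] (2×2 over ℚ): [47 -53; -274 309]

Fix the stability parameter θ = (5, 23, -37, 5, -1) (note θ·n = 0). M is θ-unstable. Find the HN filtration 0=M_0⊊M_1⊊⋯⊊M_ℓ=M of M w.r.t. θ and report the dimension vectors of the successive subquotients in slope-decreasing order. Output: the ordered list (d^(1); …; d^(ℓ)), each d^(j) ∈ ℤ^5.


Interval decomposition of M: I[1,1]^2, I[1,3], I[1,5], I[4,5].
HN type (ℓ=3): μ^(1)=5; μ^(2)=2; μ^(3)=-3

((2, 0, 0, 0, 0); (0, 0, 0, 2, 2); (2, 2, 2, 0, 0))


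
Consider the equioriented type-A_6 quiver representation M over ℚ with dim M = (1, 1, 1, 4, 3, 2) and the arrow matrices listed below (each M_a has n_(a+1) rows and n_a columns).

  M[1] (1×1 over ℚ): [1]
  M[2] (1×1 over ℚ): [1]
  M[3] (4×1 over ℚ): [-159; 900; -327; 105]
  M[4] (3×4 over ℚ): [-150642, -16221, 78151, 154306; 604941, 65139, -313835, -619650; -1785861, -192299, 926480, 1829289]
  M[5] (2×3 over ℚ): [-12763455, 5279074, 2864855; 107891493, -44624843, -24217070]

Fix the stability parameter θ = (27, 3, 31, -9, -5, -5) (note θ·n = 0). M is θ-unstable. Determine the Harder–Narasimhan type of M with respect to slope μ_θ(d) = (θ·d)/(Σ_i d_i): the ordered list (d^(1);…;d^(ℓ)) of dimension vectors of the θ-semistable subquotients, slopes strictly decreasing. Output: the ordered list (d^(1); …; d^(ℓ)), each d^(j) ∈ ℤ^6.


Barcode: M ≅ I[1,6], I[4,4], I[4,5], I[4,6]. HN layers by μ_θ (3 steps, strictly decreasing):
  μ^(1)=7; μ^(2)=-5; μ^(3)=-9

((1, 1, 1, 1, 1, 1); (0, 0, 0, 0, 2, 1); (0, 0, 0, 3, 0, 0))


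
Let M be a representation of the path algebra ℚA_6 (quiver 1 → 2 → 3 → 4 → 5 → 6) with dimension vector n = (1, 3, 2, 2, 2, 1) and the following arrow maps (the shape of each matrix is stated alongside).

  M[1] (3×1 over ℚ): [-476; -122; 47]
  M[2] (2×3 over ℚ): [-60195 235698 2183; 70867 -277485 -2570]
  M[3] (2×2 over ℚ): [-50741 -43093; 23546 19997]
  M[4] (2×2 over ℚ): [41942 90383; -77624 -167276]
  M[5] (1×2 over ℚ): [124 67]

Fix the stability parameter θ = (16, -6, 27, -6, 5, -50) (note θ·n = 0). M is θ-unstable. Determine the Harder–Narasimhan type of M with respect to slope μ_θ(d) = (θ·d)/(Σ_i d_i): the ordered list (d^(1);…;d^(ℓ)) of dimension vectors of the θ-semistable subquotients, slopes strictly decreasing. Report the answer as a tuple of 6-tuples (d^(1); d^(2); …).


Via rank(M_{q-1}∘⋯∘M_p): M ≅ I[1,4], I[2,2], I[2,5], I[5,6].
μ_θ-semistable layers: μ^(1)=21/2; μ^(2)=26/3; μ^(3)=5; μ^(4)=-6; μ^(5)=-45/2

((0, 0, 1, 1, 0, 0); (0, 0, 1, 1, 1, 0); (1, 1, 0, 0, 0, 0); (0, 2, 0, 0, 0, 0); (0, 0, 0, 0, 1, 1))


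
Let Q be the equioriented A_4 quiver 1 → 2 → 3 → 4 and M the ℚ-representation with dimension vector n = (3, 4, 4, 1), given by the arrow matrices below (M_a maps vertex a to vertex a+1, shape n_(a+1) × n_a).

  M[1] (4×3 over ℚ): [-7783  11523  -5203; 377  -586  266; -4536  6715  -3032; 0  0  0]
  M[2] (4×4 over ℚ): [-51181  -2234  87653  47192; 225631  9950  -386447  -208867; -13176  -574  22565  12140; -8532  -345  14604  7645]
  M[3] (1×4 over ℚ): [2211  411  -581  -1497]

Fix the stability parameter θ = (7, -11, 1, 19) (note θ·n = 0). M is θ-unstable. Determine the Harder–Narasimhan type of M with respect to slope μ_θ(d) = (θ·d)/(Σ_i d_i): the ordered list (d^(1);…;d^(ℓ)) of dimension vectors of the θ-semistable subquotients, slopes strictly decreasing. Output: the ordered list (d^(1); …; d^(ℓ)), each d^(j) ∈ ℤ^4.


Via rank(M_{q-1}∘⋯∘M_p): M ≅ I[1,3]^2, I[1,4], I[2,3].
μ_θ-semistable layers: μ^(1)=19; μ^(2)=1; μ^(3)=-2; μ^(4)=-11

((0, 0, 0, 1); (0, 0, 4, 0); (3, 3, 0, 0); (0, 1, 0, 0))


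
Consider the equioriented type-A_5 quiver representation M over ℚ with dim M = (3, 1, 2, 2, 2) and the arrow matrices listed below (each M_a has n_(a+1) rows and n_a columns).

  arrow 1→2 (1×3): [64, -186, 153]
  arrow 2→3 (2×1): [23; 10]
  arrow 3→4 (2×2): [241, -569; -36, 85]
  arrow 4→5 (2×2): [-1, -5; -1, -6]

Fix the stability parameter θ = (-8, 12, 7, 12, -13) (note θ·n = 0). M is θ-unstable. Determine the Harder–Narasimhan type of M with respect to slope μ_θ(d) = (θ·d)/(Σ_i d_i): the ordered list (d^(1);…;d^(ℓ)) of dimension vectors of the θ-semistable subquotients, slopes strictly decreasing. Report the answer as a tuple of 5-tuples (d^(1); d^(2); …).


Via rank(M_{q-1}∘⋯∘M_p): M ≅ I[1,1]^2, I[1,5], I[3,5].
μ_θ-semistable layers: μ^(1)=9/2; μ^(2)=2; μ^(3)=-8

((0, 1, 1, 1, 1); (0, 0, 1, 1, 1); (3, 0, 0, 0, 0))


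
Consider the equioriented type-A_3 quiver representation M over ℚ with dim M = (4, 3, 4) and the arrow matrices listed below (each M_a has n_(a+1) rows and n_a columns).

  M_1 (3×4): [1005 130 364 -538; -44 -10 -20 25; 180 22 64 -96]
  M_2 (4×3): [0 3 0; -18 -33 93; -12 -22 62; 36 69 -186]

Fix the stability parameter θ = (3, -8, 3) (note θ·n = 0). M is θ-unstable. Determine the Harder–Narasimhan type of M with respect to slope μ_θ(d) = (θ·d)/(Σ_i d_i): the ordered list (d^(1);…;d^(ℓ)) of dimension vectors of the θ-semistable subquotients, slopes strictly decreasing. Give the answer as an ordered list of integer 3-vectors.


Barcode: M ≅ I[1,1], I[1,2], I[1,3]^2, I[3,3]^2. HN layers by μ_θ (2 steps, strictly decreasing):
  μ^(1)=3; μ^(2)=-5/2

((1, 0, 4); (3, 3, 0))


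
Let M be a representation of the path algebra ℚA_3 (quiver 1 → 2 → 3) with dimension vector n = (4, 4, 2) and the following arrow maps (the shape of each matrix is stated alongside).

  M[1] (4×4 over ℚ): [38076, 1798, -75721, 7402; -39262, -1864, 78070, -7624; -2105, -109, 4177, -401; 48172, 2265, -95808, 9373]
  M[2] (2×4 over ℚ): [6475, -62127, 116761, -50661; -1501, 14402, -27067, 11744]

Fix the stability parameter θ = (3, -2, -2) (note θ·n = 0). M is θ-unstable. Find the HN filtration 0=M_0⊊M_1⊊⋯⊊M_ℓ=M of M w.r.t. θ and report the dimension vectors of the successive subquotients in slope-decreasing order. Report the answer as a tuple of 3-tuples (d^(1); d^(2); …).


Interval decomposition of M: I[1,1], I[1,2], I[1,3]^2, I[2,2].
HN type (ℓ=4): μ^(1)=3; μ^(2)=1/2; μ^(3)=-1/3; μ^(4)=-2

((1, 0, 0); (1, 1, 0); (2, 2, 2); (0, 1, 0))


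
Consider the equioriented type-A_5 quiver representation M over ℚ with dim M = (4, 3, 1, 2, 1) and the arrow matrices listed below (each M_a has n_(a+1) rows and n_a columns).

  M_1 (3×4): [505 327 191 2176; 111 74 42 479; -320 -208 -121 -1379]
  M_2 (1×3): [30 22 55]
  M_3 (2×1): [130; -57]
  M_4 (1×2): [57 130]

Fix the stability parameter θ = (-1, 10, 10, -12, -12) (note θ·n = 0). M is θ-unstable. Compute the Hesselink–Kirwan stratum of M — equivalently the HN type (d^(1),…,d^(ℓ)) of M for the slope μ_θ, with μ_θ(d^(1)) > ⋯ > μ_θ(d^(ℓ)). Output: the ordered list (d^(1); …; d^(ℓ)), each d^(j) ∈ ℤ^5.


Barcode: M ≅ I[1,1], I[1,2]^2, I[1,4], I[4,5]. HN layers by μ_θ (4 steps, strictly decreasing):
  μ^(1)=10; μ^(2)=8/3; μ^(3)=-1; μ^(4)=-12

((0, 2, 0, 0, 0); (0, 1, 1, 1, 0); (4, 0, 0, 0, 0); (0, 0, 0, 1, 1))


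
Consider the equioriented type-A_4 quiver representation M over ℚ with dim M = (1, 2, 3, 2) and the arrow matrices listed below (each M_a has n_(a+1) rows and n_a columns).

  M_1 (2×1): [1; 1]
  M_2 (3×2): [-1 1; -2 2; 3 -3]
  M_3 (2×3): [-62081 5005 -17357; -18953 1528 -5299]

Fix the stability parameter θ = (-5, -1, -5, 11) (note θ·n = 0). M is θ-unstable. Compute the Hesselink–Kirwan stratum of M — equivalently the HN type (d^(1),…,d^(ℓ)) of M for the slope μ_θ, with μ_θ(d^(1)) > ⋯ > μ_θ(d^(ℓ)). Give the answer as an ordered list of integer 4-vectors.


Interval decomposition of M: I[1,2], I[2,3], I[3,4]^2.
HN type (ℓ=4): μ^(1)=11; μ^(2)=-1; μ^(3)=-3; μ^(4)=-5

((0, 0, 0, 2); (0, 1, 0, 0); (0, 1, 1, 0); (1, 0, 2, 0))


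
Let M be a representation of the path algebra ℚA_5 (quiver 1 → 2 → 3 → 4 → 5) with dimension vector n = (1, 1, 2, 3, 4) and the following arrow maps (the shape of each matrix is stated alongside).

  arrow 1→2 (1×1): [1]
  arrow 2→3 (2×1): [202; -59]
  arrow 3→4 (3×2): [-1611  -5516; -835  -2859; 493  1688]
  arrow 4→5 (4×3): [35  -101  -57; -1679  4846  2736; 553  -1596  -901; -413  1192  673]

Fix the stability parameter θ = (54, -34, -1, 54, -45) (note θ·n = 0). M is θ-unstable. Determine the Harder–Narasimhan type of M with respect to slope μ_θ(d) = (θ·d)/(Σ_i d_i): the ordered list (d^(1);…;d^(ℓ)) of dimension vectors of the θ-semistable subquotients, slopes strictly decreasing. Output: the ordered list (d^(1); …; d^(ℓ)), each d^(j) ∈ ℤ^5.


Interval decomposition of M: I[1,5], I[3,5], I[4,5], I[5,5].
HN type (ℓ=4): μ^(1)=28/5; μ^(2)=9/2; μ^(3)=-1; μ^(4)=-45

((1, 1, 1, 1, 1); (0, 0, 0, 2, 2); (0, 0, 1, 0, 0); (0, 0, 0, 0, 1))


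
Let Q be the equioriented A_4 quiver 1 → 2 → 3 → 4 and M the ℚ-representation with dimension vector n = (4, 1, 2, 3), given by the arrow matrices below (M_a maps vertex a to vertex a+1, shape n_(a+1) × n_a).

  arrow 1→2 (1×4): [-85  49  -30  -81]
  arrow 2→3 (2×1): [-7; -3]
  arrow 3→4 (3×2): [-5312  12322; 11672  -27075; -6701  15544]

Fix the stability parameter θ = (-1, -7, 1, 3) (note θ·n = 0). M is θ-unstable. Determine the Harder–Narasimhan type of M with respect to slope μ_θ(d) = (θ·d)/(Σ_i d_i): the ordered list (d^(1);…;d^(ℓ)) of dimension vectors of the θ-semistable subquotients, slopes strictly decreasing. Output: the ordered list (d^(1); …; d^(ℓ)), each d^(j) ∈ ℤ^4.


Via rank(M_{q-1}∘⋯∘M_p): M ≅ I[1,1]^3, I[1,4], I[3,4], I[4,4].
μ_θ-semistable layers: μ^(1)=3; μ^(2)=1; μ^(3)=-1; μ^(4)=-4

((0, 0, 0, 3); (0, 0, 2, 0); (3, 0, 0, 0); (1, 1, 0, 0))


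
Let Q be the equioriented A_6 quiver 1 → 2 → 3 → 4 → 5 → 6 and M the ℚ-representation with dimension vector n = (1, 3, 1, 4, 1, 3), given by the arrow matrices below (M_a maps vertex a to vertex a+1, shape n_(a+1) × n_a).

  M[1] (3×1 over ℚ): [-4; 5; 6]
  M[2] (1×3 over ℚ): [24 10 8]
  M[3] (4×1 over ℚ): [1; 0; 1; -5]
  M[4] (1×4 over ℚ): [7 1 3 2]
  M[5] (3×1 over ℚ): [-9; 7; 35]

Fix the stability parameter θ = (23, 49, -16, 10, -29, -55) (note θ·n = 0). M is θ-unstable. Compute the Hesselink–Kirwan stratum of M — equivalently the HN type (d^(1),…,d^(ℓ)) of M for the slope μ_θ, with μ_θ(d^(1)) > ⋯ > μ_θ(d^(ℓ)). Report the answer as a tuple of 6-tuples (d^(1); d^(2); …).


Via rank(M_{q-1}∘⋯∘M_p): M ≅ I[1,4], I[2,2]^2, I[4,4]^2, I[4,6], I[6,6]^2.
μ_θ-semistable layers: μ^(1)=49; μ^(2)=33/2; μ^(3)=10; μ^(4)=-74/3; μ^(5)=-55

((0, 2, 0, 0, 0, 0); (1, 1, 1, 1, 0, 0); (0, 0, 0, 2, 0, 0); (0, 0, 0, 1, 1, 1); (0, 0, 0, 0, 0, 2))


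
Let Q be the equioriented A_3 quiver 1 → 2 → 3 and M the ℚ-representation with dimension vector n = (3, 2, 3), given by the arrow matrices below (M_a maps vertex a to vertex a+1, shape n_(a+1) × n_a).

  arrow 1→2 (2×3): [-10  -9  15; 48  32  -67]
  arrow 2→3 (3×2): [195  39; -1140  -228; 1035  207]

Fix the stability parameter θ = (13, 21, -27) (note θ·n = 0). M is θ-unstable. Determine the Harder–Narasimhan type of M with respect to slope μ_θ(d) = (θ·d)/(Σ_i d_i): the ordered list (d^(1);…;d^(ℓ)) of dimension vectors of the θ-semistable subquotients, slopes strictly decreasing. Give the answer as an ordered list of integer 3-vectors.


Via rank(M_{q-1}∘⋯∘M_p): M ≅ I[1,1], I[1,2], I[1,3], I[3,3]^2.
μ_θ-semistable layers: μ^(1)=21; μ^(2)=13; μ^(3)=7/3; μ^(4)=-27

((0, 1, 0); (2, 0, 0); (1, 1, 1); (0, 0, 2))


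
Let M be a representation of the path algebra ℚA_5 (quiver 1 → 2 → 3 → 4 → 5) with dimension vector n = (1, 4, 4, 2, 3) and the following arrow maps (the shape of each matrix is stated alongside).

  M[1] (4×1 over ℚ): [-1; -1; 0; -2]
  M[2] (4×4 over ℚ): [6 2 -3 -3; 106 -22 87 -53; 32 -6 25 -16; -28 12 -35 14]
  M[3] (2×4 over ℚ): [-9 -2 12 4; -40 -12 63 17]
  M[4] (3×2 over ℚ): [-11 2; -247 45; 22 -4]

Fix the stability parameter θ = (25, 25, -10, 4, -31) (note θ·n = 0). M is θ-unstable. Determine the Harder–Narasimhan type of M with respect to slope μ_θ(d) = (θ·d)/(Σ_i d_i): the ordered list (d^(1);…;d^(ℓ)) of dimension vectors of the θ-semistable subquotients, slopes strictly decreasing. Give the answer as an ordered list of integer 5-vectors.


Barcode: M ≅ I[1,5], I[2,2], I[2,3], I[2,5], I[3,3], I[5,5]. HN layers by μ_θ (6 steps, strictly decreasing):
  μ^(1)=25; μ^(2)=15/2; μ^(3)=13/5; μ^(4)=-3; μ^(5)=-10; μ^(6)=-31

((0, 1, 0, 0, 0); (0, 1, 1, 0, 0); (1, 1, 1, 1, 1); (0, 1, 1, 1, 1); (0, 0, 1, 0, 0); (0, 0, 0, 0, 1))


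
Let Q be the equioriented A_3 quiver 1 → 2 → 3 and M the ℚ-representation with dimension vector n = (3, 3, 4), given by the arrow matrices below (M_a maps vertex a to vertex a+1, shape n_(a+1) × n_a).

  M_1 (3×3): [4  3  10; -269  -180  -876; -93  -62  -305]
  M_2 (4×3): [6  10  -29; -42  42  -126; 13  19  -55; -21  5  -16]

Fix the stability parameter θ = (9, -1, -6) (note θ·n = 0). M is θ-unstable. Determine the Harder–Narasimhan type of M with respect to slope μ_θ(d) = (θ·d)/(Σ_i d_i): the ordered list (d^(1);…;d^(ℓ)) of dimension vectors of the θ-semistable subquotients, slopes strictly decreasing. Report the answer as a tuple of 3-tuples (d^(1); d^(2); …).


Barcode: M ≅ I[1,2], I[1,3]^2, I[3,3]^2. HN layers by μ_θ (3 steps, strictly decreasing):
  μ^(1)=4; μ^(2)=2/3; μ^(3)=-6

((1, 1, 0); (2, 2, 2); (0, 0, 2))


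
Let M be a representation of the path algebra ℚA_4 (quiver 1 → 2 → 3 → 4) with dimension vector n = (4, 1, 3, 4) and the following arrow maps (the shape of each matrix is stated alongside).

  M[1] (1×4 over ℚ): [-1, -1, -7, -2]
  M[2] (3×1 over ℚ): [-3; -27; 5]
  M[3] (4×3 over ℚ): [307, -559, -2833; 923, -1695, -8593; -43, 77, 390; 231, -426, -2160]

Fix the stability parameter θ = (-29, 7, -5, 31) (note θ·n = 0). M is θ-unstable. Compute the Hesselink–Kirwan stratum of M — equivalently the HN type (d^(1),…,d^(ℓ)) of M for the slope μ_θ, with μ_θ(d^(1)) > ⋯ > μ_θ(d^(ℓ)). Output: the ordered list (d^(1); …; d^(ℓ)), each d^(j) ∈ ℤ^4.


Interval decomposition of M: I[1,1]^3, I[1,4], I[3,4]^2, I[4,4].
HN type (ℓ=4): μ^(1)=31; μ^(2)=1; μ^(3)=-5; μ^(4)=-29

((0, 0, 0, 4); (0, 1, 1, 0); (0, 0, 2, 0); (4, 0, 0, 0))


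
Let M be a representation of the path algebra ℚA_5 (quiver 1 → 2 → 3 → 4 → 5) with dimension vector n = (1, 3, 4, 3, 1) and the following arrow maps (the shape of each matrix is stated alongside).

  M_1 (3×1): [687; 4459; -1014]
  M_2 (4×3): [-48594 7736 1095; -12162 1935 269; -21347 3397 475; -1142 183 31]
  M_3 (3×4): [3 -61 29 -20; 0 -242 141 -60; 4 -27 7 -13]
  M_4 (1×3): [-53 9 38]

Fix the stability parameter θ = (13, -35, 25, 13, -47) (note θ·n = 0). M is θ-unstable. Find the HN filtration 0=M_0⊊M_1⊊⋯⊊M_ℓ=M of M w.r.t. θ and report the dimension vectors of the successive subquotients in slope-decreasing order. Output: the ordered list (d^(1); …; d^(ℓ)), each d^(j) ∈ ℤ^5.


Interval decomposition of M: I[1,5], I[2,3], I[2,4], I[3,4].
HN type (ℓ=5): μ^(1)=25; μ^(2)=19; μ^(3)=-3; μ^(4)=-11; μ^(5)=-35

((0, 0, 1, 0, 0); (0, 0, 2, 2, 0); (0, 0, 1, 1, 1); (1, 1, 0, 0, 0); (0, 2, 0, 0, 0))


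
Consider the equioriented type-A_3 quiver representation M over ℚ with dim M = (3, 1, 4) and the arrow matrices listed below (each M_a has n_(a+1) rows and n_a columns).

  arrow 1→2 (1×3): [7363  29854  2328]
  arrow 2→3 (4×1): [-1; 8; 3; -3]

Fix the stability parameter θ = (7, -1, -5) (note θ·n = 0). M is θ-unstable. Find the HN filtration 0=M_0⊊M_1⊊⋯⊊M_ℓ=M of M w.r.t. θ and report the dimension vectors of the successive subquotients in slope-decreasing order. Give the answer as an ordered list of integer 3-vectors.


Interval decomposition of M: I[1,1]^2, I[1,3], I[3,3]^3.
HN type (ℓ=3): μ^(1)=7; μ^(2)=1/3; μ^(3)=-5

((2, 0, 0); (1, 1, 1); (0, 0, 3))


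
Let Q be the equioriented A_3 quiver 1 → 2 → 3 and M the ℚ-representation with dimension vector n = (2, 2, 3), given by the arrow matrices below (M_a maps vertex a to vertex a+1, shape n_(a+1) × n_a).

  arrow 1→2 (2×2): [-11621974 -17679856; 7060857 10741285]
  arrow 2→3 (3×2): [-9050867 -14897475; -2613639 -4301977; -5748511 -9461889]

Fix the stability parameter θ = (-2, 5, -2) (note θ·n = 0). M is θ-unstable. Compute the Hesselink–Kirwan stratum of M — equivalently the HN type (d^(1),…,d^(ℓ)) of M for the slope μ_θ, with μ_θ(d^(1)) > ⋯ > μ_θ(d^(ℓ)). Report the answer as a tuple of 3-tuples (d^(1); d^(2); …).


Via rank(M_{q-1}∘⋯∘M_p): M ≅ I[1,3]^2, I[3,3].
μ_θ-semistable layers: μ^(1)=3/2; μ^(2)=-2

((0, 2, 2); (2, 0, 1))


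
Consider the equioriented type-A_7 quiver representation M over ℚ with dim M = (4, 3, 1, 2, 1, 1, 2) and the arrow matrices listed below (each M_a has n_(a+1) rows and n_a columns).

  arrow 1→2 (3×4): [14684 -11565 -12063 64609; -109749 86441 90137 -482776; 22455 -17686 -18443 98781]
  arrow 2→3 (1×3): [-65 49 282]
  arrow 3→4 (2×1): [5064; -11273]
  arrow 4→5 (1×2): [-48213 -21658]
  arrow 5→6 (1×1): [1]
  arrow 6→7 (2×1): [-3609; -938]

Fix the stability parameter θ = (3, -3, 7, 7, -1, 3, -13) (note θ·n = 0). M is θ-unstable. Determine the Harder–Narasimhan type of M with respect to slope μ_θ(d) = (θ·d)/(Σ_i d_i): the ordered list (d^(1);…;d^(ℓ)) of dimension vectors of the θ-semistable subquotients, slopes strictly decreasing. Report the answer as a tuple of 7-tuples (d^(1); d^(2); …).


Barcode: M ≅ I[1,1], I[1,2]^2, I[1,7], I[4,4], I[7,7]. HN layers by μ_θ (5 steps, strictly decreasing):
  μ^(1)=7; μ^(2)=3; μ^(3)=3/5; μ^(4)=0; μ^(5)=-13

((0, 0, 0, 1, 0, 0, 0); (1, 0, 0, 0, 0, 0, 0); (0, 0, 1, 1, 1, 1, 1); (3, 3, 0, 0, 0, 0, 0); (0, 0, 0, 0, 0, 0, 1))


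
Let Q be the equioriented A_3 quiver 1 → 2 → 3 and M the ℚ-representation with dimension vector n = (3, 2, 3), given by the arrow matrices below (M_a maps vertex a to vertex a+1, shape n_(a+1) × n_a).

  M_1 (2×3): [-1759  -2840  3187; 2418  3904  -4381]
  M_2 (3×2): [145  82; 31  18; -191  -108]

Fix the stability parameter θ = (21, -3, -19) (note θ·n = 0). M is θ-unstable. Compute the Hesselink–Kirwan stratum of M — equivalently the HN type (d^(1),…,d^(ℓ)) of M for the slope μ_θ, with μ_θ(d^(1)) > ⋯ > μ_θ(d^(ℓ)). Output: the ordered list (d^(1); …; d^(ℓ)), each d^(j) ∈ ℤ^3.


Barcode: M ≅ I[1,1], I[1,3]^2, I[3,3]. HN layers by μ_θ (3 steps, strictly decreasing):
  μ^(1)=21; μ^(2)=-1/3; μ^(3)=-19

((1, 0, 0); (2, 2, 2); (0, 0, 1))


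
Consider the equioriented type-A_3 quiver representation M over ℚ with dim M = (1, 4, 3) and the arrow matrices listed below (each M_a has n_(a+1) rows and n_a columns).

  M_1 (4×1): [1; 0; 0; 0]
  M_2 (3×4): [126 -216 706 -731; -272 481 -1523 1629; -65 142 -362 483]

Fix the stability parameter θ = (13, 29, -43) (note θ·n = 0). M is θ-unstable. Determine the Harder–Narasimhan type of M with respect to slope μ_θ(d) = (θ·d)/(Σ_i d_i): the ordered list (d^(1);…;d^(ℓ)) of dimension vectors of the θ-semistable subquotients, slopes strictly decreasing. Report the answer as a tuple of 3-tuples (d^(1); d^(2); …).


Interval decomposition of M: I[1,3], I[2,2], I[2,3]^2.
HN type (ℓ=3): μ^(1)=29; μ^(2)=-1/3; μ^(3)=-7

((0, 1, 0); (1, 1, 1); (0, 2, 2))


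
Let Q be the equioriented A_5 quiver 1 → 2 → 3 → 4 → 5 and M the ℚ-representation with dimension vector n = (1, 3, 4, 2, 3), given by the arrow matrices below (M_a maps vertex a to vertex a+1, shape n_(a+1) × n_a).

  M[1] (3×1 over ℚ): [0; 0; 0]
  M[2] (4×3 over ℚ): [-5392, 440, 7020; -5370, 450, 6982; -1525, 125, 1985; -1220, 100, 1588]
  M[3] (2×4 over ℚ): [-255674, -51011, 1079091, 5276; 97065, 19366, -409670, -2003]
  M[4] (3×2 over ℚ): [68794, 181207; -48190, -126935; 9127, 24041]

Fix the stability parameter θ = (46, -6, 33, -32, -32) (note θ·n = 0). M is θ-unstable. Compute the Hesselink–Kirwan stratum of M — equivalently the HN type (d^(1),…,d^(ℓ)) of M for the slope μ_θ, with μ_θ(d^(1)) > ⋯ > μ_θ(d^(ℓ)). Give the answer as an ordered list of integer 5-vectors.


Barcode: M ≅ I[1,1], I[2,2], I[2,5]^2, I[3,3]^2, I[5,5]. HN layers by μ_θ (5 steps, strictly decreasing):
  μ^(1)=46; μ^(2)=33; μ^(3)=-6; μ^(4)=-37/4; μ^(5)=-32

((1, 0, 0, 0, 0); (0, 0, 2, 0, 0); (0, 1, 0, 0, 0); (0, 2, 2, 2, 2); (0, 0, 0, 0, 1))


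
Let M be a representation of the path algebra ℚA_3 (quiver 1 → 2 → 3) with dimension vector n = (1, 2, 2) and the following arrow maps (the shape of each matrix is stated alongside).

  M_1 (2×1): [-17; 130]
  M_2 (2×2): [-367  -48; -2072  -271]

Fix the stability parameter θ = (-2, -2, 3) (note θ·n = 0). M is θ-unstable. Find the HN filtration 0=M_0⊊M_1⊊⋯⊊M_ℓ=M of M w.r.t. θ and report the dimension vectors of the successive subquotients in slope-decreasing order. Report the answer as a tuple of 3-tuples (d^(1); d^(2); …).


Via rank(M_{q-1}∘⋯∘M_p): M ≅ I[1,3], I[2,3].
μ_θ-semistable layers: μ^(1)=3; μ^(2)=-2

((0, 0, 2); (1, 2, 0))


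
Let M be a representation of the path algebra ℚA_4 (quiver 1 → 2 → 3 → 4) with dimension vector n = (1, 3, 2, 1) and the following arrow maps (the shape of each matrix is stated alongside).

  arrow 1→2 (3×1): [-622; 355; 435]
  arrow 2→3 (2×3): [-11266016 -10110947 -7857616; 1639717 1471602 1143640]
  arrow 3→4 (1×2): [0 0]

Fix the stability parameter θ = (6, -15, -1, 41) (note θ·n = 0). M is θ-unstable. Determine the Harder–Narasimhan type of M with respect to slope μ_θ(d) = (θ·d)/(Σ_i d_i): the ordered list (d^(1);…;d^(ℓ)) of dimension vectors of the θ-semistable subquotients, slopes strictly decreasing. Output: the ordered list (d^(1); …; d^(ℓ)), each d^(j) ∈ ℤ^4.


Interval decomposition of M: I[1,3], I[2,2], I[2,3], I[4,4].
HN type (ℓ=4): μ^(1)=41; μ^(2)=-1; μ^(3)=-9/2; μ^(4)=-15

((0, 0, 0, 1); (0, 0, 2, 0); (1, 1, 0, 0); (0, 2, 0, 0))


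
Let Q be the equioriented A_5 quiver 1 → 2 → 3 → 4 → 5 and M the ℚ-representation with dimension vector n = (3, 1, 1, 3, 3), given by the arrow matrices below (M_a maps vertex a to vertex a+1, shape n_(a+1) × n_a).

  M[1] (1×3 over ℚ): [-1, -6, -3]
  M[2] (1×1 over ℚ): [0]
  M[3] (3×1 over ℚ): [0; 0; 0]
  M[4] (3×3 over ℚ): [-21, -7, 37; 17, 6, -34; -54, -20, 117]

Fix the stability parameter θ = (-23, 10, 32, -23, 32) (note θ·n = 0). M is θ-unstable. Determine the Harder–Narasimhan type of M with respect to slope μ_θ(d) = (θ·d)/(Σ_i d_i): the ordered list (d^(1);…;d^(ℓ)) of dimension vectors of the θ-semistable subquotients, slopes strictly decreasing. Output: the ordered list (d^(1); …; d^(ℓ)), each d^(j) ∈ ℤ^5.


Interval decomposition of M: I[1,1]^2, I[1,2], I[3,3], I[4,5]^3.
HN type (ℓ=3): μ^(1)=32; μ^(2)=10; μ^(3)=-23

((0, 0, 1, 0, 3); (0, 1, 0, 0, 0); (3, 0, 0, 3, 0))


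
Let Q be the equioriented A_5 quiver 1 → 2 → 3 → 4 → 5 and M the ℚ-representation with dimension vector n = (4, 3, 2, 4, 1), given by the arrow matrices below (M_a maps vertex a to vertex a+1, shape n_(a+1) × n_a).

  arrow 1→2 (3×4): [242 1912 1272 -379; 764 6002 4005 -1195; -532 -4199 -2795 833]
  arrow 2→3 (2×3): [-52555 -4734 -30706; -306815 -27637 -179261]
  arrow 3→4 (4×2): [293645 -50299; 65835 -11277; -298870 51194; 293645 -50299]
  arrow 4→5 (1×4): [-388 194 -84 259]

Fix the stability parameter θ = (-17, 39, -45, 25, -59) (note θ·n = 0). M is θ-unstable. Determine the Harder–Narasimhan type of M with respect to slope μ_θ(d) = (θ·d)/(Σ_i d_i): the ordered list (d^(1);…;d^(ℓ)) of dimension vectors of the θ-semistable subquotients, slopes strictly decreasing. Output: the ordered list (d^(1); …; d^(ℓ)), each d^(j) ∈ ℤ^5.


Barcode: M ≅ I[1,1], I[1,2], I[1,3], I[1,5], I[4,4]^3. HN layers by μ_θ (5 steps, strictly decreasing):
  μ^(1)=39; μ^(2)=25; μ^(3)=-3; μ^(4)=-10; μ^(5)=-17

((0, 1, 0, 0, 0); (0, 0, 0, 3, 0); (0, 1, 1, 0, 0); (0, 1, 1, 1, 1); (4, 0, 0, 0, 0))


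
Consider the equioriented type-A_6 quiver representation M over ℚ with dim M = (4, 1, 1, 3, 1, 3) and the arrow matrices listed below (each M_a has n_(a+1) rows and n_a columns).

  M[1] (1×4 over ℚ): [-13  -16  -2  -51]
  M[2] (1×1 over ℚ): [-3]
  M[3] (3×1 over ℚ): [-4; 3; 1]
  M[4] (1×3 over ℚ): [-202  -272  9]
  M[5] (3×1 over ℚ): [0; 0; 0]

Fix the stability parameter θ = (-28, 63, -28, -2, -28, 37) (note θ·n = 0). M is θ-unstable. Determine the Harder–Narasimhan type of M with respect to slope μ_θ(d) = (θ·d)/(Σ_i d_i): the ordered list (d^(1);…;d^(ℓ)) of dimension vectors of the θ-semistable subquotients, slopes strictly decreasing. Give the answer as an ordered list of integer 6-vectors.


Interval decomposition of M: I[1,1]^3, I[1,5], I[4,4]^2, I[6,6]^3.
HN type (ℓ=4): μ^(1)=37; μ^(2)=5/4; μ^(3)=-2; μ^(4)=-28

((0, 0, 0, 0, 0, 3); (0, 1, 1, 1, 1, 0); (0, 0, 0, 2, 0, 0); (4, 0, 0, 0, 0, 0))


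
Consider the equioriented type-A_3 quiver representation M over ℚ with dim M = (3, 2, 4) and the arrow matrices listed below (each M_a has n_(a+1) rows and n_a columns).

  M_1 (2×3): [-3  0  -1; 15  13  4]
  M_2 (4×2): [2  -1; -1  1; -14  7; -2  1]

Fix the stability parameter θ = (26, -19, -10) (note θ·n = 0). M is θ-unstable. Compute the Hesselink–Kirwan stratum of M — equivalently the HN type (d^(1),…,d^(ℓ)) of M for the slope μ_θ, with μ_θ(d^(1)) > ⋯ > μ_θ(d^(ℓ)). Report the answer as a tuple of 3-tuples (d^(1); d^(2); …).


Interval decomposition of M: I[1,1], I[1,3]^2, I[3,3]^2.
HN type (ℓ=3): μ^(1)=26; μ^(2)=-1; μ^(3)=-10

((1, 0, 0); (2, 2, 2); (0, 0, 2))


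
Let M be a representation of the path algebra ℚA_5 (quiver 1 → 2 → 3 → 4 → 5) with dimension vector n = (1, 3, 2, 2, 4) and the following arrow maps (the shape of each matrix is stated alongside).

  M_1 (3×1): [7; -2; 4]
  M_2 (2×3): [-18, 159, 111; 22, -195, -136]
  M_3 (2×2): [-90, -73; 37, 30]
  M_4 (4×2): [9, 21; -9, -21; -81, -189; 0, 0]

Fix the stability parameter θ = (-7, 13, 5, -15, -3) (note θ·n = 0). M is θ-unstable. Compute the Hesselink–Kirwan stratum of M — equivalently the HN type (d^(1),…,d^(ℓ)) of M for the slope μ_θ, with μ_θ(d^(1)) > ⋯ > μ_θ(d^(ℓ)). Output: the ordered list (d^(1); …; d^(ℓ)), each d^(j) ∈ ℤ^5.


Via rank(M_{q-1}∘⋯∘M_p): M ≅ I[1,2], I[2,4], I[2,5], I[5,5]^3.
μ_θ-semistable layers: μ^(1)=13; μ^(2)=1; μ^(3)=0; μ^(4)=-3; μ^(5)=-7

((0, 1, 0, 0, 0); (0, 1, 1, 1, 0); (0, 1, 1, 1, 1); (0, 0, 0, 0, 3); (1, 0, 0, 0, 0))


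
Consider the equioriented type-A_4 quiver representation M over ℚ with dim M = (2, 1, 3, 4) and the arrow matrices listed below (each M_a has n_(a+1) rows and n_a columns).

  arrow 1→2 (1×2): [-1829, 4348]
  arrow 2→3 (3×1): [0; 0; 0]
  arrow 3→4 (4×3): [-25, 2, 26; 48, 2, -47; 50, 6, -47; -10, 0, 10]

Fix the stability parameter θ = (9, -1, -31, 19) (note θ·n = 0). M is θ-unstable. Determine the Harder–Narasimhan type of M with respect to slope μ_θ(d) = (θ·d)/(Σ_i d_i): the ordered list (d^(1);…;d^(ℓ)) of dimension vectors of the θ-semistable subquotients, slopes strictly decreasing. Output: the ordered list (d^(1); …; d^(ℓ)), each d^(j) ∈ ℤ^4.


Barcode: M ≅ I[1,1], I[1,2], I[3,3], I[3,4]^2, I[4,4]^2. HN layers by μ_θ (4 steps, strictly decreasing):
  μ^(1)=19; μ^(2)=9; μ^(3)=4; μ^(4)=-31

((0, 0, 0, 4); (1, 0, 0, 0); (1, 1, 0, 0); (0, 0, 3, 0))


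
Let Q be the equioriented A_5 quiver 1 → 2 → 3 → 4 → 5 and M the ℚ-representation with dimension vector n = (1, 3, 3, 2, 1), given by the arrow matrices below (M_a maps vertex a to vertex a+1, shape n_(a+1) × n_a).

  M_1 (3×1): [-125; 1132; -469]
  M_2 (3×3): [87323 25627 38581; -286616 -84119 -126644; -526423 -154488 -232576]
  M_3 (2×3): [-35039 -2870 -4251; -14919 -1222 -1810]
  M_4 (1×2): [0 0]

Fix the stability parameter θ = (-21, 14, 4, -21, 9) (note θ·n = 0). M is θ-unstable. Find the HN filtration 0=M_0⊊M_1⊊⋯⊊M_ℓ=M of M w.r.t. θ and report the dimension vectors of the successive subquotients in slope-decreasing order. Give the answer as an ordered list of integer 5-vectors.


Barcode: M ≅ I[1,4], I[2,3], I[2,4], I[5,5]. HN layers by μ_θ (3 steps, strictly decreasing):
  μ^(1)=9; μ^(2)=-1; μ^(3)=-21

((0, 1, 1, 0, 1); (0, 2, 2, 2, 0); (1, 0, 0, 0, 0))


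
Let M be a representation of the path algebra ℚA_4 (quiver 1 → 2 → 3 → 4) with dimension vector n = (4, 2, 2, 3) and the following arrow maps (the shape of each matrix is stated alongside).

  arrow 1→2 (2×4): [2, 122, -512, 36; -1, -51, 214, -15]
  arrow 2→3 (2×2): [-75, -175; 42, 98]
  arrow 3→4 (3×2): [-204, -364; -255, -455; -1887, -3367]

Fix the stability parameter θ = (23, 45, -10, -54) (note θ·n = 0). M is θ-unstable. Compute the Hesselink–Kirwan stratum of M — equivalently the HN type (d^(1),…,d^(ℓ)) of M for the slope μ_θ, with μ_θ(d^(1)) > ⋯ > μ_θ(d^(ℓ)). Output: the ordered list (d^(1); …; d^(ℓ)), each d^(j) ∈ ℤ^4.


Barcode: M ≅ I[1,1]^2, I[1,2], I[1,4], I[3,3], I[4,4]^2. HN layers by μ_θ (5 steps, strictly decreasing):
  μ^(1)=45; μ^(2)=23; μ^(3)=1; μ^(4)=-10; μ^(5)=-54

((0, 1, 0, 0); (3, 0, 0, 0); (1, 1, 1, 1); (0, 0, 1, 0); (0, 0, 0, 2))


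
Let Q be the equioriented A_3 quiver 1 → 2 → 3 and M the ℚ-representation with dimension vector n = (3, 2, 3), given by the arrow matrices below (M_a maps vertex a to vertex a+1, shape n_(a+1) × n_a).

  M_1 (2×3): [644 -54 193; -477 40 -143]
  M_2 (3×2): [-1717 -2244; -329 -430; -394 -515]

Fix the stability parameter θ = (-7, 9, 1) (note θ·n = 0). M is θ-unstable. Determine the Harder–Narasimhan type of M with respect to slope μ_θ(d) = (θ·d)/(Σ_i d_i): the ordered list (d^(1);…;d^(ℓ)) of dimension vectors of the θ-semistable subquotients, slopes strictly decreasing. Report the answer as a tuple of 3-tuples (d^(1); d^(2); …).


Barcode: M ≅ I[1,1], I[1,3]^2, I[3,3]. HN layers by μ_θ (3 steps, strictly decreasing):
  μ^(1)=5; μ^(2)=1; μ^(3)=-7

((0, 2, 2); (0, 0, 1); (3, 0, 0))


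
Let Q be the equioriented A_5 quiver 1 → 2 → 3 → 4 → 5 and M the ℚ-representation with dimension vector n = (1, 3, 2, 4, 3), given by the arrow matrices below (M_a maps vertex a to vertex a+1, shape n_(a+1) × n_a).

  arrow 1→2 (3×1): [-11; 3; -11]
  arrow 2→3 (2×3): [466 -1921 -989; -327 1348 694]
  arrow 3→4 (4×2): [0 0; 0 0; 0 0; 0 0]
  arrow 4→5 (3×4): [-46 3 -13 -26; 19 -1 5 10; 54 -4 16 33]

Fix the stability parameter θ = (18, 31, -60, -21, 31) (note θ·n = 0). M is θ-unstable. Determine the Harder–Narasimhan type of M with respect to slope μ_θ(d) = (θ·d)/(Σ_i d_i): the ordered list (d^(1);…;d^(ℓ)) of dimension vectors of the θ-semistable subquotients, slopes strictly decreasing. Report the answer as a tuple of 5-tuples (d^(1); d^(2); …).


Barcode: M ≅ I[1,3], I[2,2], I[2,3], I[4,4], I[4,5]^3. HN layers by μ_θ (4 steps, strictly decreasing):
  μ^(1)=31; μ^(2)=-11/3; μ^(3)=-29/2; μ^(4)=-21

((0, 1, 0, 0, 3); (1, 1, 1, 0, 0); (0, 1, 1, 0, 0); (0, 0, 0, 4, 0))


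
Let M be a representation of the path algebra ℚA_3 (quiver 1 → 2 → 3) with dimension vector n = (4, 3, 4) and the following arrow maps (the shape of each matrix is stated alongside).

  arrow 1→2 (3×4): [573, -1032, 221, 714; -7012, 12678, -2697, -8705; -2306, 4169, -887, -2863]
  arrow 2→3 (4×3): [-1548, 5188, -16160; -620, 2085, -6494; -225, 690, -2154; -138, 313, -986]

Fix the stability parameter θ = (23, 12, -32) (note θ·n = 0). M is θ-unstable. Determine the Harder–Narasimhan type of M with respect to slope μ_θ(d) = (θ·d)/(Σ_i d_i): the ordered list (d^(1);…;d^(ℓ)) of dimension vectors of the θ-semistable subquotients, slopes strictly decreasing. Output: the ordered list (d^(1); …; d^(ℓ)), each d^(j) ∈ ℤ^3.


Interval decomposition of M: I[1,1], I[1,2], I[1,3]^2, I[3,3]^2.
HN type (ℓ=4): μ^(1)=23; μ^(2)=35/2; μ^(3)=1; μ^(4)=-32

((1, 0, 0); (1, 1, 0); (2, 2, 2); (0, 0, 2))


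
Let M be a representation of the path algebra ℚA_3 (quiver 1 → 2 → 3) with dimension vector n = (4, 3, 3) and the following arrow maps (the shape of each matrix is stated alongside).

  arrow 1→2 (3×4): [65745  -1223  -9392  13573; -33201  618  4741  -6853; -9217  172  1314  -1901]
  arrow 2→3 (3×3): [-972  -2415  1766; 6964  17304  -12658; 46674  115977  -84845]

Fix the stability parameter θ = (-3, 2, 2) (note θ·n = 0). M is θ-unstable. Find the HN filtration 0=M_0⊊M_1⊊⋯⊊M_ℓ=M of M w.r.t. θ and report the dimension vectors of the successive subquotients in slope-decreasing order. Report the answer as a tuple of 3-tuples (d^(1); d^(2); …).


Via rank(M_{q-1}∘⋯∘M_p): M ≅ I[1,1], I[1,2], I[1,3]^2, I[3,3].
μ_θ-semistable layers: μ^(1)=2; μ^(2)=-3

((0, 3, 3); (4, 0, 0))


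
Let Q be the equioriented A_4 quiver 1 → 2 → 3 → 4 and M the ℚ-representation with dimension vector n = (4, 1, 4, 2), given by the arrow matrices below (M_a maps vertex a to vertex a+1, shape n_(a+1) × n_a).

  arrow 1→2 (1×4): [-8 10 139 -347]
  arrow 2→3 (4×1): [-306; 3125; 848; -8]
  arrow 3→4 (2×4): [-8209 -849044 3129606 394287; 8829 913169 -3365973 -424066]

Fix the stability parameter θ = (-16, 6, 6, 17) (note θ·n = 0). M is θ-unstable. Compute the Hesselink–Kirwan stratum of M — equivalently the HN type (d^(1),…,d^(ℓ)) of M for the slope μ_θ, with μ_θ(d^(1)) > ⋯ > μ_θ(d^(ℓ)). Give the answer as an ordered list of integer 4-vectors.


Barcode: M ≅ I[1,1]^3, I[1,4], I[3,3]^2, I[3,4]. HN layers by μ_θ (3 steps, strictly decreasing):
  μ^(1)=17; μ^(2)=6; μ^(3)=-16

((0, 0, 0, 2); (0, 1, 4, 0); (4, 0, 0, 0))


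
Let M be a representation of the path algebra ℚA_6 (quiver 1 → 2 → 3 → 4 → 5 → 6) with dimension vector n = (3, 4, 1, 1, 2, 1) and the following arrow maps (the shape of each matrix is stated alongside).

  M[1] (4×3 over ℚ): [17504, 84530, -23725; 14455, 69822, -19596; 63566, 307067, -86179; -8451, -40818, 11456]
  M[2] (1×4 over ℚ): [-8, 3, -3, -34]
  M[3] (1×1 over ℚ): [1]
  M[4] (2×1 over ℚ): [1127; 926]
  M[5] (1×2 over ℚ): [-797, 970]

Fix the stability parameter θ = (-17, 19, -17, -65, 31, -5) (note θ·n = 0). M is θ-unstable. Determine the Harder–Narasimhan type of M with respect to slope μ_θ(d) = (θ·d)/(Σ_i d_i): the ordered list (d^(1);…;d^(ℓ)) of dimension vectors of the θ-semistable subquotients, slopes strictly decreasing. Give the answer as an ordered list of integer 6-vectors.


Via rank(M_{q-1}∘⋯∘M_p): M ≅ I[1,2]^2, I[1,6], I[2,2], I[5,5].
μ_θ-semistable layers: μ^(1)=31; μ^(2)=19; μ^(3)=13; μ^(4)=-17; μ^(5)=-20

((0, 0, 0, 0, 1, 0); (0, 3, 0, 0, 0, 0); (0, 0, 0, 0, 1, 1); (2, 0, 0, 0, 0, 0); (1, 1, 1, 1, 0, 0))


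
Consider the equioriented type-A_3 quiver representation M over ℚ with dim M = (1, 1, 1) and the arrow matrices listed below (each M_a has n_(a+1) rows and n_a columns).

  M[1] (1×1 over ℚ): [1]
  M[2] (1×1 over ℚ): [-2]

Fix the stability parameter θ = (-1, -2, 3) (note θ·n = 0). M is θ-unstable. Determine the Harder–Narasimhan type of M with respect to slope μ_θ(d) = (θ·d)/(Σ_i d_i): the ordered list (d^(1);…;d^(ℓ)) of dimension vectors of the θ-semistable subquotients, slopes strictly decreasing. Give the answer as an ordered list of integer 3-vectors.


Barcode: M ≅ I[1,3]. HN layers by μ_θ (2 steps, strictly decreasing):
  μ^(1)=3; μ^(2)=-3/2

((0, 0, 1); (1, 1, 0))


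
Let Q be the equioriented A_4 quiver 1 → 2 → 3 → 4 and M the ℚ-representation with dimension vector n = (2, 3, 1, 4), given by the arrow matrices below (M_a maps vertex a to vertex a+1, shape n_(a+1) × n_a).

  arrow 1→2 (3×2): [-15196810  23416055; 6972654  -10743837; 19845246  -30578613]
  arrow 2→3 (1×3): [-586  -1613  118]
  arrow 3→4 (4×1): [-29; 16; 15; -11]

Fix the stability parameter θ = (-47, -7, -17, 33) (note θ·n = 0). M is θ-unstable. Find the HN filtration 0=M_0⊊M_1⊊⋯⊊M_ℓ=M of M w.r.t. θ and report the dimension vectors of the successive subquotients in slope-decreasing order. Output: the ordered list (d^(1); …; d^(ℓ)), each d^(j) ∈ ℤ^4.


Interval decomposition of M: I[1,1], I[1,4], I[2,2]^2, I[4,4]^3.
HN type (ℓ=4): μ^(1)=33; μ^(2)=-7; μ^(3)=-12; μ^(4)=-47

((0, 0, 0, 4); (0, 2, 0, 0); (0, 1, 1, 0); (2, 0, 0, 0))


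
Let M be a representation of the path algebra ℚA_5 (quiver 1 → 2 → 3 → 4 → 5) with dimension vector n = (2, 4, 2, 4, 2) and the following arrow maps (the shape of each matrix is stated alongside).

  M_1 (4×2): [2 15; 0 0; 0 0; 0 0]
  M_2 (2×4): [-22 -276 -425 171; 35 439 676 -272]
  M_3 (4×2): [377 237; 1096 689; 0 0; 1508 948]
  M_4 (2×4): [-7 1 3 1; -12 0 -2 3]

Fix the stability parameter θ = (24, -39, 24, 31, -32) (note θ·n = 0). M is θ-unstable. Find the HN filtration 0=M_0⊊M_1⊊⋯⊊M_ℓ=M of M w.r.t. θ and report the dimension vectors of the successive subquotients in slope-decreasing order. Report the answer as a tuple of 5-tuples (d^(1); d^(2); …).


Barcode: M ≅ I[1,1], I[1,4], I[2,2]^2, I[2,5], I[4,4], I[4,5]. HN layers by μ_θ (6 steps, strictly decreasing):
  μ^(1)=31; μ^(2)=24; μ^(3)=23/3; μ^(4)=-1/2; μ^(5)=-15/2; μ^(6)=-39

((0, 0, 0, 2, 0); (1, 0, 1, 0, 0); (0, 0, 1, 1, 1); (0, 0, 0, 1, 1); (1, 1, 0, 0, 0); (0, 3, 0, 0, 0))


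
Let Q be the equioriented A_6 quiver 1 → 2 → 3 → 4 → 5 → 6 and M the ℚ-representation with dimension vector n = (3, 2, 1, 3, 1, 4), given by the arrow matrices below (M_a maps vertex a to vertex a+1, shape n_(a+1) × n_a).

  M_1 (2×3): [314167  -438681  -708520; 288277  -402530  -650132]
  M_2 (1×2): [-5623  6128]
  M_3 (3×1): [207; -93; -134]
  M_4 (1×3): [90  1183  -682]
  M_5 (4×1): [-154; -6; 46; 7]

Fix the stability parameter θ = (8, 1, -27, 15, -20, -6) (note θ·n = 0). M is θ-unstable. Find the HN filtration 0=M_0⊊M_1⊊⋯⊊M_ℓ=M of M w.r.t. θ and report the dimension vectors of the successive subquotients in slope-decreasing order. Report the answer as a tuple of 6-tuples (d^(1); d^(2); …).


Barcode: M ≅ I[1,1], I[1,2], I[1,6], I[4,4]^2, I[6,6]^3. HN layers by μ_θ (5 steps, strictly decreasing):
  μ^(1)=15; μ^(2)=8; μ^(3)=9/2; μ^(4)=-11/3; μ^(5)=-6

((0, 0, 0, 2, 0, 0); (1, 0, 0, 0, 0, 0); (1, 1, 0, 0, 0, 0); (0, 0, 0, 1, 1, 1); (1, 1, 1, 0, 0, 3))


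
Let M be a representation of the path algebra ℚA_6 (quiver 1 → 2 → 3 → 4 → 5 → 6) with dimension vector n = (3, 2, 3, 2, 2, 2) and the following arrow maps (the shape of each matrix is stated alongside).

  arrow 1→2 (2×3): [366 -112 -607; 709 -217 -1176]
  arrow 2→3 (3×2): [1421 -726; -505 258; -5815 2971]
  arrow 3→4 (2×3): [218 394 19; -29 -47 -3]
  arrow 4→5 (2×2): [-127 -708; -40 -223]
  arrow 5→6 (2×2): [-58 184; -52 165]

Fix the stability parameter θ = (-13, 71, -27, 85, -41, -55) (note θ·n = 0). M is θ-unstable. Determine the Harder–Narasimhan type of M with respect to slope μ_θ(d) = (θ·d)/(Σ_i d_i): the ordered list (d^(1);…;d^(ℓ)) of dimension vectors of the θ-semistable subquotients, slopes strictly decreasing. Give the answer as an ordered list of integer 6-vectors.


Interval decomposition of M: I[1,1], I[1,6]^2, I[3,3].
HN type (ℓ=3): μ^(1)=33/5; μ^(2)=-13; μ^(3)=-27

((0, 2, 2, 2, 2, 2); (3, 0, 0, 0, 0, 0); (0, 0, 1, 0, 0, 0))
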